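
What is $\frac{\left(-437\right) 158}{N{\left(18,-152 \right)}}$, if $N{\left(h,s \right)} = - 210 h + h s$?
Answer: $\frac{34523}{3258} \approx 10.596$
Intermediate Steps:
$\frac{\left(-437\right) 158}{N{\left(18,-152 \right)}} = \frac{\left(-437\right) 158}{18 \left(-210 - 152\right)} = - \frac{69046}{18 \left(-362\right)} = - \frac{69046}{-6516} = \left(-69046\right) \left(- \frac{1}{6516}\right) = \frac{34523}{3258}$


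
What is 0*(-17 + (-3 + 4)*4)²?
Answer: 0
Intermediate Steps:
0*(-17 + (-3 + 4)*4)² = 0*(-17 + 1*4)² = 0*(-17 + 4)² = 0*(-13)² = 0*169 = 0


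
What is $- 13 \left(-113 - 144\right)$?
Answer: $3341$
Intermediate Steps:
$- 13 \left(-113 - 144\right) = \left(-13\right) \left(-257\right) = 3341$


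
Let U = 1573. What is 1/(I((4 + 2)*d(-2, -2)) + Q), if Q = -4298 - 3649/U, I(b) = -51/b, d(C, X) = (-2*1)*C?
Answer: -12584/54141965 ≈ -0.00023243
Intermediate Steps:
d(C, X) = -2*C
Q = -6764403/1573 (Q = -4298 - 3649/1573 = -6764403/1573 ≈ -4300.3)
1/(I((4 + 2)*d(-2, -2)) + Q) = 1/(-51*1/(4*(4 + 2)) - 6764403/1573) = 1/(-51/(6*4) - 6764403/1573) = 1/(-51/24 - 6764403/1573) = 1/(-51*1/24 - 6764403/1573) = 1/(-17/8 - 6764403/1573) = 1/(-54141965/12584) = -12584/54141965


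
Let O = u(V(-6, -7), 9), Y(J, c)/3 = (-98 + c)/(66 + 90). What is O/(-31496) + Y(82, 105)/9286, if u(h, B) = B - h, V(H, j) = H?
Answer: -438913/950533532 ≈ -0.00046175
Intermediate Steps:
Y(J, c) = -49/26 + c/52 (Y(J, c) = 3*((-98 + c)/(66 + 90)) = 3*((-98 + c)/156) = 3*((-98 + c)*(1/156)) = 3*(-49/78 + c/156) = -49/26 + c/52)
O = 15 (O = 9 - 1*(-6) = 9 + 6 = 15)
O/(-31496) + Y(82, 105)/9286 = 15/(-31496) + (-49/26 + (1/52)*105)/9286 = 15*(-1/31496) + (-49/26 + 105/52)*(1/9286) = -15/31496 + (7/52)*(1/9286) = -15/31496 + 7/482872 = -438913/950533532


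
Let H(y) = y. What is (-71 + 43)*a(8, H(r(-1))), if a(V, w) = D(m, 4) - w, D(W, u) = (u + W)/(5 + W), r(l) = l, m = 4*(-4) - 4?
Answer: -868/15 ≈ -57.867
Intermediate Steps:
m = -20 (m = -16 - 4 = -20)
D(W, u) = (W + u)/(5 + W)
a(V, w) = 16/15 - w (a(V, w) = (-20 + 4)/(5 - 20) - w = -16/(-15) - w = -1/15*(-16) - w = 16/15 - w)
(-71 + 43)*a(8, H(r(-1))) = (-71 + 43)*(16/15 - 1*(-1)) = -28*(16/15 + 1) = -28*31/15 = -868/15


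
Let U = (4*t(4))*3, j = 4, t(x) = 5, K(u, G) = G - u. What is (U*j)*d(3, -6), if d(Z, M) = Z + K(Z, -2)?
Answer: -480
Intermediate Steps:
d(Z, M) = -2 (d(Z, M) = Z + (-2 - Z) = -2)
U = 60 (U = (4*5)*3 = 20*3 = 60)
(U*j)*d(3, -6) = (60*4)*(-2) = 240*(-2) = -480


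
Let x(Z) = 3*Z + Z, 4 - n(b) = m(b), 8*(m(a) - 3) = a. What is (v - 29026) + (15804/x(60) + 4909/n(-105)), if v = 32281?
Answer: 8290561/2260 ≈ 3668.4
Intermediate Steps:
m(a) = 3 + a/8
n(b) = 1 - b/8 (n(b) = 4 - (3 + b/8) = 4 + (-3 - b/8) = 1 - b/8)
x(Z) = 4*Z
(v - 29026) + (15804/x(60) + 4909/n(-105)) = (32281 - 29026) + (15804/((4*60)) + 4909/(1 - ⅛*(-105))) = 3255 + (15804/240 + 4909/(1 + 105/8)) = 3255 + (15804*(1/240) + 4909/(113/8)) = 3255 + (1317/20 + 4909*(8/113)) = 3255 + (1317/20 + 39272/113) = 3255 + 934261/2260 = 8290561/2260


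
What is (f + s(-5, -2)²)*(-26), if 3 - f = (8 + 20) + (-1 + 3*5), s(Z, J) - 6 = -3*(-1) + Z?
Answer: 598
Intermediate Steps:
s(Z, J) = 9 + Z (s(Z, J) = 6 + (-3*(-1) + Z) = 6 + (3 + Z) = 9 + Z)
f = -39 (f = 3 - ((8 + 20) + (-1 + 3*5)) = 3 - (28 + (-1 + 15)) = 3 - (28 + 14) = 3 - 1*42 = 3 - 42 = -39)
(f + s(-5, -2)²)*(-26) = (-39 + (9 - 5)²)*(-26) = (-39 + 4²)*(-26) = (-39 + 16)*(-26) = -23*(-26) = 598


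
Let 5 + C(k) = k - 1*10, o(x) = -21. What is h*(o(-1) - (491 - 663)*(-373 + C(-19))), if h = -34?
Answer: 2380850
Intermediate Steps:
C(k) = -15 + k (C(k) = -5 + (k - 1*10) = -5 + (k - 10) = -5 + (-10 + k) = -15 + k)
h*(o(-1) - (491 - 663)*(-373 + C(-19))) = -34*(-21 - (491 - 663)*(-373 + (-15 - 19))) = -34*(-21 - (-172)*(-373 - 34)) = -34*(-21 - (-172)*(-407)) = -34*(-21 - 1*70004) = -34*(-21 - 70004) = -34*(-70025) = 2380850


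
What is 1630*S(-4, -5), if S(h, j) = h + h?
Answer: -13040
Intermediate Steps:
S(h, j) = 2*h
1630*S(-4, -5) = 1630*(2*(-4)) = 1630*(-8) = -13040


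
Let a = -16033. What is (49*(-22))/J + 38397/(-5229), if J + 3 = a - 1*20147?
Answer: -21963203/3003189 ≈ -7.3133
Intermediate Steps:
J = -36183 (J = -3 + (-16033 - 1*20147) = -3 + (-16033 - 20147) = -3 - 36180 = -36183)
(49*(-22))/J + 38397/(-5229) = (49*(-22))/(-36183) + 38397/(-5229) = -1078*(-1/36183) + 38397*(-1/5229) = 154/5169 - 12799/1743 = -21963203/3003189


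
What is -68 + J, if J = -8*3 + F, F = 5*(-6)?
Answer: -122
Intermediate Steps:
F = -30
J = -54 (J = -8*3 - 30 = -24 - 30 = -54)
-68 + J = -68 - 54 = -122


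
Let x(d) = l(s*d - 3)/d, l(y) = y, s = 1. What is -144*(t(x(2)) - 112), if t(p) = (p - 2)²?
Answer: 15228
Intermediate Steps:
x(d) = (-3 + d)/d (x(d) = (1*d - 3)/d = (d - 3)/d = (-3 + d)/d)
t(p) = (-2 + p)²
-144*(t(x(2)) - 112) = -144*((-2 + (-3 + 2)/2)² - 112) = -144*((-2 + (½)*(-1))² - 112) = -144*((-2 - ½)² - 112) = -144*((-5/2)² - 112) = -144*(25/4 - 112) = -144*(-423/4) = 15228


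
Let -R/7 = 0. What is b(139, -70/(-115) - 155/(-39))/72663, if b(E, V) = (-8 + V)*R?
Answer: 0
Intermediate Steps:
R = 0 (R = -7*0 = 0)
b(E, V) = 0 (b(E, V) = (-8 + V)*0 = 0)
b(139, -70/(-115) - 155/(-39))/72663 = 0/72663 = 0*(1/72663) = 0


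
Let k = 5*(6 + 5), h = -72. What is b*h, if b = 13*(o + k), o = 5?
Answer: -56160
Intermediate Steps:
k = 55 (k = 5*11 = 55)
b = 780 (b = 13*(5 + 55) = 13*60 = 780)
b*h = 780*(-72) = -56160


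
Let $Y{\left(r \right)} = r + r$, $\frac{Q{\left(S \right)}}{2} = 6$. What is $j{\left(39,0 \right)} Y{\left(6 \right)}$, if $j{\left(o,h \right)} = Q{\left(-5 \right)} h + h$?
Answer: $0$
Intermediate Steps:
$Q{\left(S \right)} = 12$ ($Q{\left(S \right)} = 2 \cdot 6 = 12$)
$j{\left(o,h \right)} = 13 h$ ($j{\left(o,h \right)} = 12 h + h = 13 h$)
$Y{\left(r \right)} = 2 r$
$j{\left(39,0 \right)} Y{\left(6 \right)} = 13 \cdot 0 \cdot 2 \cdot 6 = 0 \cdot 12 = 0$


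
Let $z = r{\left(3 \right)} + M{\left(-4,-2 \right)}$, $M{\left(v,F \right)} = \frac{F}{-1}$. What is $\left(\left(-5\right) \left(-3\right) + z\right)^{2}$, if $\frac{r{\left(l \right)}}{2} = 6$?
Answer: $841$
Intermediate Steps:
$M{\left(v,F \right)} = - F$ ($M{\left(v,F \right)} = F \left(-1\right) = - F$)
$r{\left(l \right)} = 12$ ($r{\left(l \right)} = 2 \cdot 6 = 12$)
$z = 14$ ($z = 12 - -2 = 12 + 2 = 14$)
$\left(\left(-5\right) \left(-3\right) + z\right)^{2} = \left(\left(-5\right) \left(-3\right) + 14\right)^{2} = \left(15 + 14\right)^{2} = 29^{2} = 841$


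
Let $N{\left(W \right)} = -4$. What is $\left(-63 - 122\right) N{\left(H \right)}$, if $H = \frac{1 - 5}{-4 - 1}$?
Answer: $740$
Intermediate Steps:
$H = \frac{4}{5}$ ($H = - \frac{4}{-5} = \left(-4\right) \left(- \frac{1}{5}\right) = \frac{4}{5} \approx 0.8$)
$\left(-63 - 122\right) N{\left(H \right)} = \left(-63 - 122\right) \left(-4\right) = \left(-185\right) \left(-4\right) = 740$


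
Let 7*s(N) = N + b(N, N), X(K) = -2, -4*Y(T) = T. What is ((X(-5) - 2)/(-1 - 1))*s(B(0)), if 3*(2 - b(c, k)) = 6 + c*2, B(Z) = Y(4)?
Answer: -2/21 ≈ -0.095238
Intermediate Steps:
Y(T) = -T/4
B(Z) = -1 (B(Z) = -1/4*4 = -1)
b(c, k) = -2*c/3 (b(c, k) = 2 - (6 + c*2)/3 = 2 - (6 + 2*c)/3 = 2 + (-2 - 2*c/3) = -2*c/3)
s(N) = N/21 (s(N) = (N - 2*N/3)/7 = (N/3)/7 = N/21)
((X(-5) - 2)/(-1 - 1))*s(B(0)) = ((-2 - 2)/(-1 - 1))*((1/21)*(-1)) = -4/(-2)*(-1/21) = -4*(-1/2)*(-1/21) = 2*(-1/21) = -2/21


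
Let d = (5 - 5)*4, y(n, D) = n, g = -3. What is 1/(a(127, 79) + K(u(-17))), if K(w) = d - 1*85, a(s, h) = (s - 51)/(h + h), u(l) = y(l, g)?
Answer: -79/6677 ≈ -0.011832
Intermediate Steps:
u(l) = l
d = 0 (d = 0*4 = 0)
a(s, h) = (-51 + s)/(2*h) (a(s, h) = (-51 + s)/((2*h)) = (-51 + s)*(1/(2*h)) = (-51 + s)/(2*h))
K(w) = -85 (K(w) = 0 - 1*85 = 0 - 85 = -85)
1/(a(127, 79) + K(u(-17))) = 1/((1/2)*(-51 + 127)/79 - 85) = 1/((1/2)*(1/79)*76 - 85) = 1/(38/79 - 85) = 1/(-6677/79) = -79/6677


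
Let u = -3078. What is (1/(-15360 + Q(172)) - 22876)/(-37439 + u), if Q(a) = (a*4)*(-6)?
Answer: 445807489/789595296 ≈ 0.56460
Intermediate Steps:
Q(a) = -24*a (Q(a) = (4*a)*(-6) = -24*a)
(1/(-15360 + Q(172)) - 22876)/(-37439 + u) = (1/(-15360 - 24*172) - 22876)/(-37439 - 3078) = (1/(-15360 - 4128) - 22876)/(-40517) = (1/(-19488) - 22876)*(-1/40517) = (-1/19488 - 22876)*(-1/40517) = -445807489/19488*(-1/40517) = 445807489/789595296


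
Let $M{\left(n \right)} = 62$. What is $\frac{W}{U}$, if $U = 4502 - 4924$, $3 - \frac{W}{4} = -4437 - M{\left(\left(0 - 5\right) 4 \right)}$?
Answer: $- \frac{9004}{211} \approx -42.673$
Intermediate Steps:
$W = 18008$ ($W = 12 - 4 \left(-4437 - 62\right) = 12 - -17996 = 12 + 17996 = 18008$)
$U = -422$ ($U = 4502 - 4924 = -422$)
$\frac{W}{U} = \frac{18008}{-422} = 18008 \left(- \frac{1}{422}\right) = - \frac{9004}{211}$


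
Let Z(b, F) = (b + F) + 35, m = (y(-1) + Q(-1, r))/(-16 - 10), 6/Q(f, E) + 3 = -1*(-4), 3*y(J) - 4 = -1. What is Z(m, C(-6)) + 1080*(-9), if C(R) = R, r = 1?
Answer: -251973/26 ≈ -9691.3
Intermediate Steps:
y(J) = 1 (y(J) = 4/3 + (1/3)*(-1) = 4/3 - 1/3 = 1)
Q(f, E) = 6 (Q(f, E) = 6/(-3 - 1*(-4)) = 6/(-3 + 4) = 6/1 = 6*1 = 6)
m = -7/26 (m = (1 + 6)/(-16 - 10) = 7/(-26) = 7*(-1/26) = -7/26 ≈ -0.26923)
Z(b, F) = 35 + F + b (Z(b, F) = (F + b) + 35 = 35 + F + b)
Z(m, C(-6)) + 1080*(-9) = (35 - 6 - 7/26) + 1080*(-9) = 747/26 - 9720 = -251973/26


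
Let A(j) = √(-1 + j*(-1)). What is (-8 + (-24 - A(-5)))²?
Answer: 1156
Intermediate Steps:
A(j) = √(-1 - j)
(-8 + (-24 - A(-5)))² = (-8 + (-24 - √(-1 - 1*(-5))))² = (-8 + (-24 - √(-1 + 5)))² = (-8 + (-24 - √4))² = (-8 + (-24 - 1*2))² = (-8 + (-24 - 2))² = (-8 - 26)² = (-34)² = 1156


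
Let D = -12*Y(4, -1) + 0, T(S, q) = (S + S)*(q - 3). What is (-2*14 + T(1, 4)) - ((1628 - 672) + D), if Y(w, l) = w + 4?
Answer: -886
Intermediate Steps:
Y(w, l) = 4 + w
T(S, q) = 2*S*(-3 + q) (T(S, q) = (2*S)*(-3 + q) = 2*S*(-3 + q))
D = -96 (D = -12*(4 + 4) + 0 = -12*8 + 0 = -96 + 0 = -96)
(-2*14 + T(1, 4)) - ((1628 - 672) + D) = (-2*14 + 2*1*(-3 + 4)) - ((1628 - 672) - 96) = (-28 + 2*1*1) - (956 - 96) = (-28 + 2) - 1*860 = -26 - 860 = -886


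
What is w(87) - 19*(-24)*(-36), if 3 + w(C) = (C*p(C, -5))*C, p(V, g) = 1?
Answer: -8850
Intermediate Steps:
w(C) = -3 + C² (w(C) = -3 + (C*1)*C = -3 + C*C = -3 + C²)
w(87) - 19*(-24)*(-36) = (-3 + 87²) - 19*(-24)*(-36) = (-3 + 7569) + 456*(-36) = 7566 - 16416 = -8850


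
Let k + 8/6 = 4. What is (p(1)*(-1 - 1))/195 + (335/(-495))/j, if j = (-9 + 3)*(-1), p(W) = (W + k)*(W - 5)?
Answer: 1453/38610 ≈ 0.037633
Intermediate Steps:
k = 8/3 (k = -4/3 + 4 = 8/3 ≈ 2.6667)
p(W) = (-5 + W)*(8/3 + W) (p(W) = (W + 8/3)*(W - 5) = (8/3 + W)*(-5 + W) = (-5 + W)*(8/3 + W))
j = 6 (j = -6*(-1) = 6)
(p(1)*(-1 - 1))/195 + (335/(-495))/j = ((-40/3 + 1² - 7/3*1)*(-1 - 1))/195 + (335/(-495))/6 = ((-40/3 + 1 - 7/3)*(-2))*(1/195) + (335*(-1/495))*(⅙) = -44/3*(-2)*(1/195) - 67/99*⅙ = (88/3)*(1/195) - 67/594 = 88/585 - 67/594 = 1453/38610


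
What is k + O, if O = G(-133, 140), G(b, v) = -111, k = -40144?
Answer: -40255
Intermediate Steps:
O = -111
k + O = -40144 - 111 = -40255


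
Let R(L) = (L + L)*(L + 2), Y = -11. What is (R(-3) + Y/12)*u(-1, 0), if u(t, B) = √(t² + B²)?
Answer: 61/12 ≈ 5.0833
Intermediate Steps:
u(t, B) = √(B² + t²)
R(L) = 2*L*(2 + L) (R(L) = (2*L)*(2 + L) = 2*L*(2 + L))
(R(-3) + Y/12)*u(-1, 0) = (2*(-3)*(2 - 3) - 11/12)*√(0² + (-1)²) = (2*(-3)*(-1) - 11*1/12)*√(0 + 1) = (6 - 11/12)*√1 = (61/12)*1 = 61/12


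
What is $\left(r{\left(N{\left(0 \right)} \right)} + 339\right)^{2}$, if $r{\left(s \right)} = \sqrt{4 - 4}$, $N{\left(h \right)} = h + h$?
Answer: $114921$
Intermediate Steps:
$N{\left(h \right)} = 2 h$
$r{\left(s \right)} = 0$ ($r{\left(s \right)} = \sqrt{0} = 0$)
$\left(r{\left(N{\left(0 \right)} \right)} + 339\right)^{2} = \left(0 + 339\right)^{2} = 339^{2} = 114921$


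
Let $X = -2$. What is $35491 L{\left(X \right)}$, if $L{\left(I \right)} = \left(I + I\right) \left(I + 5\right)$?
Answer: $-425892$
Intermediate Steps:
$L{\left(I \right)} = 2 I \left(5 + I\right)$
$35491 L{\left(X \right)} = 35491 \cdot 2 \left(-2\right) \left(5 - 2\right) = 35491 \cdot 2 \left(-2\right) 3 = 35491 \left(-12\right) = -425892$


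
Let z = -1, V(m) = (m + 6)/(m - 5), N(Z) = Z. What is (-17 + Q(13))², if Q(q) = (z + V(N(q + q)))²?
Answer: 54405376/194481 ≈ 279.75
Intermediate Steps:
V(m) = (6 + m)/(-5 + m)
Q(q) = (-1 + (6 + 2*q)/(-5 + 2*q))² (Q(q) = (-1 + (6 + (q + q))/(-5 + (q + q)))² = (-1 + (6 + 2*q)/(-5 + 2*q))²)
(-17 + Q(13))² = (-17 + 121/(-5 + 2*13)²)² = (-17 + 121/(-5 + 26)²)² = (-17 + 121/21²)² = (-17 + 121*(1/441))² = (-17 + 121/441)² = (-7376/441)² = 54405376/194481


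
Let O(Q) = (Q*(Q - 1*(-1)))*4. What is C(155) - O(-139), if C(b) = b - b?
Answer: -76728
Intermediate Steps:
O(Q) = 4*Q*(1 + Q) (O(Q) = (Q*(Q + 1))*4 = (Q*(1 + Q))*4 = 4*Q*(1 + Q))
C(b) = 0
C(155) - O(-139) = 0 - 4*(-139)*(1 - 139) = 0 - 4*(-139)*(-138) = 0 - 1*76728 = 0 - 76728 = -76728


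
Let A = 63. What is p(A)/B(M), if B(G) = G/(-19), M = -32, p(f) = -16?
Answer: -19/2 ≈ -9.5000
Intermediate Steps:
B(G) = -G/19 (B(G) = G*(-1/19) = -G/19)
p(A)/B(M) = -16/((-1/19*(-32))) = -16/32/19 = -16*19/32 = -19/2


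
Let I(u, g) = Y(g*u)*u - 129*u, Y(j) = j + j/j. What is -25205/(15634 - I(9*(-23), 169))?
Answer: 25205/7252343 ≈ 0.0034754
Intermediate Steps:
Y(j) = 1 + j (Y(j) = j + 1 = 1 + j)
I(u, g) = -129*u + u*(1 + g*u) (I(u, g) = (1 + g*u)*u - 129*u = u*(1 + g*u) - 129*u = -129*u + u*(1 + g*u))
-25205/(15634 - I(9*(-23), 169)) = -25205/(15634 - 9*(-23)*(-128 + 169*(9*(-23)))) = -25205/(15634 - (-207)*(-128 + 169*(-207))) = -25205/(15634 - (-207)*(-128 - 34983)) = -25205/(15634 - (-207)*(-35111)) = -25205/(15634 - 1*7267977) = -25205/(15634 - 7267977) = -25205/(-7252343) = -25205*(-1/7252343) = 25205/7252343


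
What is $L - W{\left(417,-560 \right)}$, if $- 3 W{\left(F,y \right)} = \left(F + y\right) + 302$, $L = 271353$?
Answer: $271406$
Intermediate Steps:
$W{\left(F,y \right)} = - \frac{302}{3} - \frac{F}{3} - \frac{y}{3}$ ($W{\left(F,y \right)} = - \frac{\left(F + y\right) + 302}{3} = - \frac{302 + F + y}{3} = - \frac{302}{3} - \frac{F}{3} - \frac{y}{3}$)
$L - W{\left(417,-560 \right)} = 271353 - \left(- \frac{302}{3} - 139 - - \frac{560}{3}\right) = 271353 - \left(- \frac{302}{3} - 139 + \frac{560}{3}\right) = 271353 - -53 = 271353 + 53 = 271406$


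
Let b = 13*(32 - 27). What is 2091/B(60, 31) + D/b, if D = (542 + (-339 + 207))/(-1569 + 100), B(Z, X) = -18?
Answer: -13311101/114582 ≈ -116.17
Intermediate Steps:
b = 65 (b = 13*5 = 65)
D = -410/1469 (D = (542 - 132)/(-1469) = 410*(-1/1469) = -410/1469 ≈ -0.27910)
2091/B(60, 31) + D/b = 2091/(-18) - 410/1469/65 = 2091*(-1/18) - 410/1469*1/65 = -697/6 - 82/19097 = -13311101/114582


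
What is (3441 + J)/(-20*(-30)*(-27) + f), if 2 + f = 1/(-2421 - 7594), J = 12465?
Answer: -53099530/54087677 ≈ -0.98173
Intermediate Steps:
f = -20031/10015 (f = -2 + 1/(-2421 - 7594) = -2 + 1/(-10015) = -2 - 1/10015 = -20031/10015 ≈ -2.0001)
(3441 + J)/(-20*(-30)*(-27) + f) = (3441 + 12465)/(-20*(-30)*(-27) - 20031/10015) = 15906/(600*(-27) - 20031/10015) = 15906/(-16200 - 20031/10015) = 15906/(-162263031/10015) = 15906*(-10015/162263031) = -53099530/54087677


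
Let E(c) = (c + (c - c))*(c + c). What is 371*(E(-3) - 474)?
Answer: -169176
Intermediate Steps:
E(c) = 2*c² (E(c) = (c + 0)*(2*c) = c*(2*c) = 2*c²)
371*(E(-3) - 474) = 371*(2*(-3)² - 474) = 371*(2*9 - 474) = 371*(18 - 474) = 371*(-456) = -169176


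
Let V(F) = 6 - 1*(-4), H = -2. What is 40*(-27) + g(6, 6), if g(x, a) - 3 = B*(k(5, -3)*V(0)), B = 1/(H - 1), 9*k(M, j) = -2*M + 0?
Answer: -28979/27 ≈ -1073.3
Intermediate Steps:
k(M, j) = -2*M/9 (k(M, j) = (-2*M + 0)/9 = (-2*M)/9 = -2*M/9)
V(F) = 10 (V(F) = 6 + 4 = 10)
B = -1/3 (B = 1/(-2 - 1) = 1/(-3) = -1/3 ≈ -0.33333)
g(x, a) = 181/27 (g(x, a) = 3 - (-2/9*5)*10/3 = 3 - (-10)*10/27 = 3 - 1/3*(-100/9) = 3 + 100/27 = 181/27)
40*(-27) + g(6, 6) = 40*(-27) + 181/27 = -1080 + 181/27 = -28979/27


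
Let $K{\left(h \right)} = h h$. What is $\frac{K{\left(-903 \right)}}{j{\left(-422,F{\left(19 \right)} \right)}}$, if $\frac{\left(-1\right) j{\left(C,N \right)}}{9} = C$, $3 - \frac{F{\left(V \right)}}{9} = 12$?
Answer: $\frac{90601}{422} \approx 214.69$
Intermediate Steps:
$F{\left(V \right)} = -81$ ($F{\left(V \right)} = 27 - 108 = -81$)
$j{\left(C,N \right)} = - 9 C$
$K{\left(h \right)} = h^{2}$
$\frac{K{\left(-903 \right)}}{j{\left(-422,F{\left(19 \right)} \right)}} = \frac{\left(-903\right)^{2}}{\left(-9\right) \left(-422\right)} = \frac{815409}{3798} = 815409 \cdot \frac{1}{3798} = \frac{90601}{422}$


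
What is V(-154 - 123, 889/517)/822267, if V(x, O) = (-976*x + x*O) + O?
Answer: 139526620/425112039 ≈ 0.32821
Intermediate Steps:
V(x, O) = O - 976*x + O*x (V(x, O) = (-976*x + O*x) + O = O - 976*x + O*x)
V(-154 - 123, 889/517)/822267 = (889/517 - 976*(-154 - 123) + (889/517)*(-154 - 123))/822267 = (889*(1/517) - 976*(-277) + (889*(1/517))*(-277))*(1/822267) = (889/517 + 270352 + (889/517)*(-277))*(1/822267) = (889/517 + 270352 - 246253/517)*(1/822267) = (139526620/517)*(1/822267) = 139526620/425112039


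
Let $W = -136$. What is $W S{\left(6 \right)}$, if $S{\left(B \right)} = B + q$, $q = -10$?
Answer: $544$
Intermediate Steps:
$S{\left(B \right)} = -10 + B$ ($S{\left(B \right)} = B - 10 = -10 + B$)
$W S{\left(6 \right)} = - 136 \left(-10 + 6\right) = \left(-136\right) \left(-4\right) = 544$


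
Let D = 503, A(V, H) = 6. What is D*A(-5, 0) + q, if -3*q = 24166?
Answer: -15112/3 ≈ -5037.3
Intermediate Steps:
q = -24166/3 (q = -⅓*24166 = -24166/3 ≈ -8055.3)
D*A(-5, 0) + q = 503*6 - 24166/3 = 3018 - 24166/3 = -15112/3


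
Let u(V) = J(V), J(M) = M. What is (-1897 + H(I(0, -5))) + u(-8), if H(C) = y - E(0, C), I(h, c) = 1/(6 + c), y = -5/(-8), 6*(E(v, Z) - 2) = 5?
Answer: -45773/24 ≈ -1907.2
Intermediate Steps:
E(v, Z) = 17/6 (E(v, Z) = 2 + (⅙)*5 = 2 + ⅚ = 17/6)
y = 5/8 (y = -5*(-⅛) = 5/8 ≈ 0.62500)
u(V) = V
H(C) = -53/24 (H(C) = 5/8 - 1*17/6 = 5/8 - 17/6 = -53/24)
(-1897 + H(I(0, -5))) + u(-8) = (-1897 - 53/24) - 8 = -45581/24 - 8 = -45773/24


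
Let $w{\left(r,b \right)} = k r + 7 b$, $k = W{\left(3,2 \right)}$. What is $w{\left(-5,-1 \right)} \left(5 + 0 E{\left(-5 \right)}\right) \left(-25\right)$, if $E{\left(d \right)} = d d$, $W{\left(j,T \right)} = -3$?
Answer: $-1000$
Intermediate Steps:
$k = -3$
$w{\left(r,b \right)} = - 3 r + 7 b$
$E{\left(d \right)} = d^{2}$
$w{\left(-5,-1 \right)} \left(5 + 0 E{\left(-5 \right)}\right) \left(-25\right) = \left(\left(-3\right) \left(-5\right) + 7 \left(-1\right)\right) \left(5 + 0 \left(-5\right)^{2}\right) \left(-25\right) = \left(15 - 7\right) \left(5 + 0 \cdot 25\right) \left(-25\right) = 8 \left(5 + 0\right) \left(-25\right) = 8 \cdot 5 \left(-25\right) = 40 \left(-25\right) = -1000$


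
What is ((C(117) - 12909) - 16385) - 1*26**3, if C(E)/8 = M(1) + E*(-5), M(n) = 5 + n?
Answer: -51502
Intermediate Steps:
C(E) = 48 - 40*E (C(E) = 8*((5 + 1) + E*(-5)) = 8*(6 - 5*E) = 48 - 40*E)
((C(117) - 12909) - 16385) - 1*26**3 = (((48 - 40*117) - 12909) - 16385) - 1*26**3 = (((48 - 4680) - 12909) - 16385) - 1*17576 = ((-4632 - 12909) - 16385) - 17576 = (-17541 - 16385) - 17576 = -33926 - 17576 = -51502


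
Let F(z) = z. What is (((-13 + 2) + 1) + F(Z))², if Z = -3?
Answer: 169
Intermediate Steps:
(((-13 + 2) + 1) + F(Z))² = (((-13 + 2) + 1) - 3)² = ((-11 + 1) - 3)² = (-10 - 3)² = (-13)² = 169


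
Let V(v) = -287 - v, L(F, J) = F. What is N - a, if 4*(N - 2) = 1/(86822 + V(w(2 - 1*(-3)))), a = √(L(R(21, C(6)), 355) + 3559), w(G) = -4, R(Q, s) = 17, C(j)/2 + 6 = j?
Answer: 692313/346156 - 2*√894 ≈ -57.800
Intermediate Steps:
C(j) = -12 + 2*j
a = 2*√894 (a = √(17 + 3559) = √3576 = 2*√894 ≈ 59.800)
N = 692313/346156 (N = 2 + 1/(4*(86822 + (-287 - 1*(-4)))) = 2 + 1/(4*(86822 + (-287 + 4))) = 2 + 1/(4*(86822 - 283)) = 2 + (¼)/86539 = 2 + (¼)*(1/86539) = 2 + 1/346156 = 692313/346156 ≈ 2.0000)
N - a = 692313/346156 - 2*√894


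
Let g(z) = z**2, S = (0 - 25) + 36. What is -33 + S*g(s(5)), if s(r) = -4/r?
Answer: -649/25 ≈ -25.960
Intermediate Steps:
S = 11 (S = -25 + 36 = 11)
-33 + S*g(s(5)) = -33 + 11*(-4/5)**2 = -33 + 11*(16/25) = -33 + 176/25 = -649/25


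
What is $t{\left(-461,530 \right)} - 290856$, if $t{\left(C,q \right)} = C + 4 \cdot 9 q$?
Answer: $-272237$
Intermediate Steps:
$t{\left(C,q \right)} = C + 36 q$
$t{\left(-461,530 \right)} - 290856 = \left(-461 + 36 \cdot 530\right) - 290856 = \left(-461 + 19080\right) - 290856 = 18619 - 290856 = -272237$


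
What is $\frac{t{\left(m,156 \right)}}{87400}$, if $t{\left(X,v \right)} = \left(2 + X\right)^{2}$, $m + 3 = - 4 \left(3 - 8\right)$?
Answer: $\frac{19}{4600} \approx 0.0041304$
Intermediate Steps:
$m = 17$ ($m = -3 - 4 \left(3 - 8\right) = -3 - -20 = -3 + 20 = 17$)
$\frac{t{\left(m,156 \right)}}{87400} = \frac{\left(2 + 17\right)^{2}}{87400} = 19^{2} \cdot \frac{1}{87400} = 361 \cdot \frac{1}{87400} = \frac{19}{4600}$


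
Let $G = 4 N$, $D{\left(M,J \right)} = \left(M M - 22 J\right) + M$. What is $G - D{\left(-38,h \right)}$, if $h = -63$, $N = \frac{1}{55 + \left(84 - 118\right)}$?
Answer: $- \frac{58628}{21} \approx -2791.8$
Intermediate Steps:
$N = \frac{1}{21}$ ($N = \frac{1}{55 + \left(84 - 118\right)} = \frac{1}{55 - 34} = \frac{1}{21} \approx 0.047619$)
$D{\left(M,J \right)} = M + M^{2} - 22 J$ ($D{\left(M,J \right)} = \left(M^{2} - 22 J\right) + M = M + M^{2} - 22 J$)
$G = \frac{4}{21}$ ($G = 4 \cdot \frac{1}{21} = \frac{4}{21} \approx 0.19048$)
$G - D{\left(-38,h \right)} = \frac{4}{21} - \left(-38 + \left(-38\right)^{2} - -1386\right) = \frac{4}{21} - \left(-38 + 1444 + 1386\right) = \frac{4}{21} - 2792 = - \frac{58628}{21}$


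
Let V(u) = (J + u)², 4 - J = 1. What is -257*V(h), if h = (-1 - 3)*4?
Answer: -43433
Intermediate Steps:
J = 3 (J = 4 - 1*1 = 4 - 1 = 3)
h = -16 (h = -4*4 = -16)
V(u) = (3 + u)²
-257*V(h) = -257*(3 - 16)² = -257*(-13)² = -257*169 = -43433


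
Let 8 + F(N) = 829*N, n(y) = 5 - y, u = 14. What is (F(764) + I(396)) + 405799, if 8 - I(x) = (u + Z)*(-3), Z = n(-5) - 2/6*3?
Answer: 1039224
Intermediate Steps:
F(N) = -8 + 829*N
Z = 9 (Z = (5 - 1*(-5)) - 2/6*3 = (5 + 5) - 2*⅙*3 = 10 - ⅓*3 = 10 - 1 = 9)
I(x) = 77 (I(x) = 8 - (14 + 9)*(-3) = 8 - 23*(-3) = 8 - 1*(-69) = 8 + 69 = 77)
(F(764) + I(396)) + 405799 = ((-8 + 829*764) + 77) + 405799 = ((-8 + 633356) + 77) + 405799 = (633348 + 77) + 405799 = 633425 + 405799 = 1039224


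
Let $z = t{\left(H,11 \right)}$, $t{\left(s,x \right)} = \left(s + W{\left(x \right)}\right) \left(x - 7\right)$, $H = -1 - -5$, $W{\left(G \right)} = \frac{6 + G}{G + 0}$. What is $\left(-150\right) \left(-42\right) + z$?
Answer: $\frac{69544}{11} \approx 6322.2$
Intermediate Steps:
$W{\left(G \right)} = \frac{6 + G}{G}$
$H = 4$ ($H = -1 + 5 = 4$)
$t{\left(s,x \right)} = \left(-7 + x\right) \left(s + \frac{6 + x}{x}\right)$ ($t{\left(s,x \right)} = \left(s + \frac{6 + x}{x}\right) \left(x - 7\right) = \left(s + \frac{6 + x}{x}\right) \left(-7 + x\right) = \left(-7 + x\right) \left(s + \frac{6 + x}{x}\right)$)
$z = \frac{244}{11}$ ($z = -1 + 11 - \frac{42}{11} - 28 + 4 \cdot 11 = -1 + 11 - \frac{42}{11} - 28 + 44 = \frac{244}{11} \approx 22.182$)
$\left(-150\right) \left(-42\right) + z = \left(-150\right) \left(-42\right) + \frac{244}{11} = 6300 + \frac{244}{11} = \frac{69544}{11}$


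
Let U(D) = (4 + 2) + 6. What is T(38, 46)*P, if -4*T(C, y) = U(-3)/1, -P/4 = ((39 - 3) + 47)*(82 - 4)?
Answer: 77688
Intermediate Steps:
P = -25896 (P = -4*((39 - 3) + 47)*(82 - 4) = -4*(36 + 47)*78 = -332*78 = -4*6474 = -25896)
U(D) = 12 (U(D) = 6 + 6 = 12)
T(C, y) = -3 (T(C, y) = -3/1 = -3)
T(38, 46)*P = -3*(-25896) = 77688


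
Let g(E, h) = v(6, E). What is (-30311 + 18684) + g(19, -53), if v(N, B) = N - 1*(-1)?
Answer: -11620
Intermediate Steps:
v(N, B) = 1 + N (v(N, B) = N + 1 = 1 + N)
g(E, h) = 7 (g(E, h) = 1 + 6 = 7)
(-30311 + 18684) + g(19, -53) = (-30311 + 18684) + 7 = -11627 + 7 = -11620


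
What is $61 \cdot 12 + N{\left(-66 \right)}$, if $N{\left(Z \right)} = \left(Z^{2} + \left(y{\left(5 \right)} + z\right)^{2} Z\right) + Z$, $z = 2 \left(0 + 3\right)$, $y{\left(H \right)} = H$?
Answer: $-2964$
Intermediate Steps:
$z = 6$ ($z = 2 \cdot 3 = 6$)
$N{\left(Z \right)} = Z^{2} + 122 Z$ ($N{\left(Z \right)} = \left(Z^{2} + \left(5 + 6\right)^{2} Z\right) + Z = \left(Z^{2} + 11^{2} Z\right) + Z = \left(Z^{2} + 121 Z\right) + Z = Z^{2} + 122 Z$)
$61 \cdot 12 + N{\left(-66 \right)} = 61 \cdot 12 - 66 \left(122 - 66\right) = 732 - 3696 = -2964$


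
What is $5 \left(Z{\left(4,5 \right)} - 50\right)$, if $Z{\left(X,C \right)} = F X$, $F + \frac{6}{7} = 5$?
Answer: $- \frac{1170}{7} \approx -167.14$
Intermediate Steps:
$F = \frac{29}{7}$ ($F = - \frac{6}{7} + 5 = \frac{29}{7} \approx 4.1429$)
$Z{\left(X,C \right)} = \frac{29 X}{7}$
$5 \left(Z{\left(4,5 \right)} - 50\right) = 5 \left(\frac{29}{7} \cdot 4 - 50\right) = 5 \left(\frac{116}{7} - 50\right) = 5 \left(- \frac{234}{7}\right) = - \frac{1170}{7}$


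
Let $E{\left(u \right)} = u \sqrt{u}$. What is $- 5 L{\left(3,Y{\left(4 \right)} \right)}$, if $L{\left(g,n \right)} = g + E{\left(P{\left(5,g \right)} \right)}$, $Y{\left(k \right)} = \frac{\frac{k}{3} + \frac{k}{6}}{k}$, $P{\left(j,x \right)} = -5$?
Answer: $-15 + 25 i \sqrt{5} \approx -15.0 + 55.902 i$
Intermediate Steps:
$E{\left(u \right)} = u^{\frac{3}{2}}$
$Y{\left(k \right)} = \frac{1}{2}$ ($Y{\left(k \right)} = \frac{k \frac{1}{3} + k \frac{1}{6}}{k} = \frac{\frac{k}{3} + \frac{k}{6}}{k} = \frac{\frac{1}{2} k}{k} = \frac{1}{2}$)
$L{\left(g,n \right)} = g - 5 i \sqrt{5}$ ($L{\left(g,n \right)} = g + \left(-5\right)^{\frac{3}{2}} = g - 5 i \sqrt{5}$)
$- 5 L{\left(3,Y{\left(4 \right)} \right)} = - 5 \left(3 - 5 i \sqrt{5}\right) = -15 + 25 i \sqrt{5}$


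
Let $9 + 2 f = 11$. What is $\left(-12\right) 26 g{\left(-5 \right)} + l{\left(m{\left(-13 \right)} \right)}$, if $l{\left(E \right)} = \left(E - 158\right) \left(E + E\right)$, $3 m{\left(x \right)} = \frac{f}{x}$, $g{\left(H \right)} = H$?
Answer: $\frac{2385086}{1521} \approx 1568.1$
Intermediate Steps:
$f = 1$ ($f = - \frac{9}{2} + \frac{1}{2} \cdot 11 = - \frac{9}{2} + \frac{11}{2} = 1$)
$m{\left(x \right)} = \frac{1}{3 x}$ ($m{\left(x \right)} = \frac{1 \frac{1}{x}}{3} = \frac{1}{3 x}$)
$l{\left(E \right)} = 2 E \left(-158 + E\right)$ ($l{\left(E \right)} = \left(-158 + E\right) 2 E = 2 E \left(-158 + E\right)$)
$\left(-12\right) 26 g{\left(-5 \right)} + l{\left(m{\left(-13 \right)} \right)} = \left(-12\right) 26 \left(-5\right) + 2 \frac{1}{3 \left(-13\right)} \left(-158 + \frac{1}{3 \left(-13\right)}\right) = \left(-312\right) \left(-5\right) + 2 \cdot \frac{1}{3} \left(- \frac{1}{13}\right) \left(-158 + \frac{1}{3} \left(- \frac{1}{13}\right)\right) = 1560 + 2 \left(- \frac{1}{39}\right) \left(-158 - \frac{1}{39}\right) = 1560 + 2 \left(- \frac{1}{39}\right) \left(- \frac{6163}{39}\right) = 1560 + \frac{12326}{1521} = \frac{2385086}{1521}$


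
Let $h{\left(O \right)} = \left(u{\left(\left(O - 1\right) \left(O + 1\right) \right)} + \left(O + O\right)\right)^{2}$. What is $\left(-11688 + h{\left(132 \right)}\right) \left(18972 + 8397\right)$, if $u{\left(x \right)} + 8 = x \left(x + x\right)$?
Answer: $10088138444733651902652$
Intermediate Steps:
$u{\left(x \right)} = -8 + 2 x^{2}$ ($u{\left(x \right)} = -8 + x \left(x + x\right) = -8 + x 2 x = -8 + 2 x^{2}$)
$h{\left(O \right)} = \left(-8 + 2 O + 2 \left(1 + O\right)^{2} \left(-1 + O\right)^{2}\right)^{2}$ ($h{\left(O \right)} = \left(\left(-8 + 2 \left(\left(O - 1\right) \left(O + 1\right)\right)^{2}\right) + \left(O + O\right)\right)^{2} = \left(\left(-8 + 2 \left(\left(-1 + O\right) \left(1 + O\right)\right)^{2}\right) + 2 O\right)^{2} = \left(\left(-8 + 2 \left(\left(1 + O\right) \left(-1 + O\right)\right)^{2}\right) + 2 O\right)^{2} = \left(\left(-8 + 2 \left(1 + O\right)^{2} \left(-1 + O\right)^{2}\right) + 2 O\right)^{2} = \left(-8 + 2 O + 2 \left(1 + O\right)^{2} \left(-1 + O\right)^{2}\right)^{2}$)
$\left(-11688 + h{\left(132 \right)}\right) \left(18972 + 8397\right) = \left(-11688 + 4 \left(-4 + 132 + \left(-1 + 132^{2}\right)^{2}\right)^{2}\right) \left(18972 + 8397\right) = \left(-11688 + 4 \left(-4 + 132 + \left(-1 + 17424\right)^{2}\right)^{2}\right) 27369 = \left(-11688 + 4 \left(-4 + 132 + 17423^{2}\right)^{2}\right) 27369 = \left(-11688 + 4 \left(-4 + 132 + 303560929\right)^{2}\right) 27369 = \left(-11688 + 4 \cdot 303561057^{2}\right) 27369 = \left(-11688 + 4 \cdot 92149315326957249\right) 27369 = \left(-11688 + 368597261307828996\right) 27369 = 368597261307817308 \cdot 27369 = 10088138444733651902652$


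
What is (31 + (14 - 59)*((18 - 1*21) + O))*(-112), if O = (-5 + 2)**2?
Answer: 26768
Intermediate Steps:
O = 9 (O = (-3)**2 = 9)
(31 + (14 - 59)*((18 - 1*21) + O))*(-112) = (31 + (14 - 59)*((18 - 1*21) + 9))*(-112) = (31 - 45*((18 - 21) + 9))*(-112) = (31 - 45*(-3 + 9))*(-112) = (31 - 45*6)*(-112) = (31 - 270)*(-112) = -239*(-112) = 26768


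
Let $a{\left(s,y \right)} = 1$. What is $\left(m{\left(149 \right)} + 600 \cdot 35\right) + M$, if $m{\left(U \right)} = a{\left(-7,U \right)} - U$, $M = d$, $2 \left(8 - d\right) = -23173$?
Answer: $\frac{64893}{2} \approx 32447.0$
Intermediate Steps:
$d = \frac{23189}{2}$ ($d = 8 - - \frac{23173}{2} = 8 + \frac{23173}{2} = \frac{23189}{2} \approx 11595.0$)
$M = \frac{23189}{2} \approx 11595.0$
$m{\left(U \right)} = 1 - U$
$\left(m{\left(149 \right)} + 600 \cdot 35\right) + M = \left(\left(1 - 149\right) + 600 \cdot 35\right) + \frac{23189}{2} = \left(\left(1 - 149\right) + 21000\right) + \frac{23189}{2} = \left(-148 + 21000\right) + \frac{23189}{2} = 20852 + \frac{23189}{2} = \frac{64893}{2}$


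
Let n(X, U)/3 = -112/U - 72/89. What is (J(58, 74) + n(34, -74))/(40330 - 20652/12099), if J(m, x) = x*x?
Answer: 983148826/7237658267 ≈ 0.13584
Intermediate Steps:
J(m, x) = x²
n(X, U) = -216/89 - 336/U (n(X, U) = 3*(-112/U - 72/89) = 3*(-72/89 - 112/U) = -216/89 - 336/U)
(J(58, 74) + n(34, -74))/(40330 - 20652/12099) = (74² + (-216/89 - 336/(-74)))/(40330 - 20652/12099) = (5476 + (-216/89 - 336*(-1/74)))/(40330 - 20652*1/12099) = (5476 + (-216/89 + 168/37))/(40330 - 6884/4033) = (5476 + 6960/3293)/(162644006/4033) = (18039428/3293)*(4033/162644006) = 983148826/7237658267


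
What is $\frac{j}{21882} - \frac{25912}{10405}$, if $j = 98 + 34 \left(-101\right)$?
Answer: $- \frac{100286244}{37947035} \approx -2.6428$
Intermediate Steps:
$j = -3336$ ($j = 98 - 3434 = -3336$)
$\frac{j}{21882} - \frac{25912}{10405} = - \frac{3336}{21882} - \frac{25912}{10405} = \left(-3336\right) \frac{1}{21882} - \frac{25912}{10405} = - \frac{556}{3647} - \frac{25912}{10405} = - \frac{100286244}{37947035}$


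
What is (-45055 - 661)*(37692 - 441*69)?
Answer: -332035308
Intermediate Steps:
(-45055 - 661)*(37692 - 441*69) = -45716*(37692 - 30429) = -45716*7263 = -332035308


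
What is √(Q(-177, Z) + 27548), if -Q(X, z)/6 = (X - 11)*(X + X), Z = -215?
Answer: 2*I*√92941 ≈ 609.72*I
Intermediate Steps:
Q(X, z) = -12*X*(-11 + X) (Q(X, z) = -6*(X - 11)*(X + X) = -6*(-11 + X)*2*X = -12*X*(-11 + X))
√(Q(-177, Z) + 27548) = √(12*(-177)*(11 - 1*(-177)) + 27548) = √(12*(-177)*(11 + 177) + 27548) = √(12*(-177)*188 + 27548) = √(-399312 + 27548) = √(-371764) = 2*I*√92941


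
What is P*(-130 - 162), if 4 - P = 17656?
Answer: 5154384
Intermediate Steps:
P = -17652 (P = 4 - 1*17656 = 4 - 17656 = -17652)
P*(-130 - 162) = -17652*(-130 - 162) = -17652*(-292) = 5154384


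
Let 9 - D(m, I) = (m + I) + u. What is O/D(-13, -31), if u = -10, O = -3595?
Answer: -3595/63 ≈ -57.063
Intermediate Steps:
D(m, I) = 19 - I - m (D(m, I) = 9 - ((m + I) - 10) = 9 - ((I + m) - 10) = 9 - (-10 + I + m) = 9 + (10 - I - m) = 19 - I - m)
O/D(-13, -31) = -3595/(19 - 1*(-31) - 1*(-13)) = -3595/(19 + 31 + 13) = -3595/63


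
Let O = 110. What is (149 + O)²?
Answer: 67081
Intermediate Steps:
(149 + O)² = (149 + 110)² = 259² = 67081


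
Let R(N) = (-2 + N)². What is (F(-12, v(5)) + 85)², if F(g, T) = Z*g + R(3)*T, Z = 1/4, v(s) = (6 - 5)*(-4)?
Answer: 6084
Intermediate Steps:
v(s) = -4 (v(s) = 1*(-4) = -4)
Z = ¼ ≈ 0.25000
F(g, T) = T + g/4 (F(g, T) = g/4 + (-2 + 3)²*T = g/4 + 1²*T = g/4 + 1*T = g/4 + T = T + g/4)
(F(-12, v(5)) + 85)² = ((-4 + (¼)*(-12)) + 85)² = ((-4 - 3) + 85)² = (-7 + 85)² = 78² = 6084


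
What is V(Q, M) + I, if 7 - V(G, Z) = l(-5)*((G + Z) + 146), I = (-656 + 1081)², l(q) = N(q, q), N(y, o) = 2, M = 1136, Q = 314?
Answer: 177440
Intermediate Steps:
l(q) = 2
I = 180625 (I = 425² = 180625)
V(G, Z) = -285 - 2*G - 2*Z (V(G, Z) = 7 - 2*((G + Z) + 146) = 7 - 2*(146 + G + Z) = 7 - (292 + 2*G + 2*Z) = 7 + (-292 - 2*G - 2*Z) = -285 - 2*G - 2*Z)
V(Q, M) + I = (-285 - 2*314 - 2*1136) + 180625 = (-285 - 628 - 2272) + 180625 = -3185 + 180625 = 177440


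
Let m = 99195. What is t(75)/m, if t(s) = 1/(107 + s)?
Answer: 1/18053490 ≈ 5.5391e-8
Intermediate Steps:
t(75)/m = 1/((107 + 75)*99195) = (1/99195)/182 = (1/182)*(1/99195) = 1/18053490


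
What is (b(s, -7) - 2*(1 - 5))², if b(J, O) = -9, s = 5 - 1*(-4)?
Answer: 1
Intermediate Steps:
s = 9 (s = 5 + 4 = 9)
(b(s, -7) - 2*(1 - 5))² = (-9 - 2*(1 - 5))² = (-9 - 2*(-4))² = (-9 + 8)² = (-1)² = 1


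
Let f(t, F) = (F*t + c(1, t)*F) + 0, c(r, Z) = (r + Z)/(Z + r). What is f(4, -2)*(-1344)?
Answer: 13440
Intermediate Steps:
c(r, Z) = 1 (c(r, Z) = (Z + r)/(Z + r) = 1)
f(t, F) = F + F*t (f(t, F) = (F*t + 1*F) + 0 = (F*t + F) + 0 = (F + F*t) + 0 = F + F*t)
f(4, -2)*(-1344) = -2*(1 + 4)*(-1344) = -2*5*(-1344) = -10*(-1344) = 13440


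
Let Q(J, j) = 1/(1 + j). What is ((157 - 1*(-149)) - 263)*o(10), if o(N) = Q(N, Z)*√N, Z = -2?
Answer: -43*√10 ≈ -135.98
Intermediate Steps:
o(N) = -√N (o(N) = √N/(1 - 2) = √N/(-1) = -√N)
((157 - 1*(-149)) - 263)*o(10) = ((157 - 1*(-149)) - 263)*(-√10) = ((157 + 149) - 263)*(-√10) = (306 - 263)*(-√10) = 43*(-√10) = -43*√10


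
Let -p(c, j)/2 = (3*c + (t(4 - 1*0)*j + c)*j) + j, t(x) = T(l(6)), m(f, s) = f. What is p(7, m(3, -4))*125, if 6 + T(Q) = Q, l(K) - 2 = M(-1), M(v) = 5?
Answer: -13500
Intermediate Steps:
l(K) = 7 (l(K) = 2 + 5 = 7)
T(Q) = -6 + Q
t(x) = 1 (t(x) = -6 + 7 = 1)
p(c, j) = -6*c - 2*j - 2*j*(c + j) (p(c, j) = -2*((3*c + (1*j + c)*j) + j) = -2*((3*c + (j + c)*j) + j) = -2*((3*c + (c + j)*j) + j) = -2*((3*c + j*(c + j)) + j) = -2*(j + 3*c + j*(c + j)) = -6*c - 2*j - 2*j*(c + j))
p(7, m(3, -4))*125 = (-6*7 - 2*3 - 2*3² - 2*7*3)*125 = (-42 - 6 - 2*9 - 42)*125 = (-42 - 6 - 18 - 42)*125 = -108*125 = -13500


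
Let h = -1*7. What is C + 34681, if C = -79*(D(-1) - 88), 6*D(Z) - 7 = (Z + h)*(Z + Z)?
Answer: 247981/6 ≈ 41330.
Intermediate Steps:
h = -7
D(Z) = 7/6 + Z*(-7 + Z)/3 (D(Z) = 7/6 + ((Z - 7)*(Z + Z))/6 = 7/6 + ((-7 + Z)*(2*Z))/6 = 7/6 + (2*Z*(-7 + Z))/6 = 7/6 + Z*(-7 + Z)/3)
C = 39895/6 (C = -79*((7/6 - 7/3*(-1) + (⅓)*(-1)²) - 88) = -79*((7/6 + 7/3 + (⅓)*1) - 88) = -79*((7/6 + 7/3 + ⅓) - 88) = -79*(23/6 - 88) = -79*(-505/6) = 39895/6 ≈ 6649.2)
C + 34681 = 39895/6 + 34681 = 247981/6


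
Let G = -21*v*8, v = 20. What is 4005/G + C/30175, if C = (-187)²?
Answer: -13157/397600 ≈ -0.033091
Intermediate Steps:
G = -3360 (G = -21*20*8 = -420*8 = -3360)
C = 34969
4005/G + C/30175 = 4005/(-3360) + 34969/30175 = 4005*(-1/3360) + 34969*(1/30175) = -267/224 + 2057/1775 = -13157/397600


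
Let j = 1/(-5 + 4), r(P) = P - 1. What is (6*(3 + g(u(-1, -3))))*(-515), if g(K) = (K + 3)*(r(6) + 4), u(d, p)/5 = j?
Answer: 46350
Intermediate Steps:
r(P) = -1 + P
j = -1 (j = 1/(-1) = -1)
u(d, p) = -5 (u(d, p) = 5*(-1) = -5)
g(K) = 27 + 9*K (g(K) = (K + 3)*((-1 + 6) + 4) = (3 + K)*(5 + 4) = (3 + K)*9 = 27 + 9*K)
(6*(3 + g(u(-1, -3))))*(-515) = (6*(3 + (27 + 9*(-5))))*(-515) = (6*(3 + (27 - 45)))*(-515) = (6*(3 - 18))*(-515) = (6*(-15))*(-515) = -90*(-515) = 46350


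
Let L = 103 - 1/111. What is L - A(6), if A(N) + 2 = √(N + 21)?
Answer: 11654/111 - 3*√3 ≈ 99.795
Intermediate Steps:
A(N) = -2 + √(21 + N) (A(N) = -2 + √(N + 21) = -2 + √(21 + N))
L = 11432/111 (L = 103 - 1*1/111 = 103 - 1/111 = 11432/111 ≈ 102.99)
L - A(6) = 11432/111 - (-2 + √(21 + 6)) = 11432/111 - (-2 + √27) = 11432/111 - (-2 + 3*√3) = 11432/111 + (2 - 3*√3) = 11654/111 - 3*√3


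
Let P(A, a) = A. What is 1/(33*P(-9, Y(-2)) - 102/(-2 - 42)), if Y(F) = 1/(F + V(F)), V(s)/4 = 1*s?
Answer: -22/6483 ≈ -0.0033935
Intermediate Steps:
V(s) = 4*s (V(s) = 4*(1*s) = 4*s)
Y(F) = 1/(5*F) (Y(F) = 1/(F + 4*F) = 1/(5*F))
1/(33*P(-9, Y(-2)) - 102/(-2 - 42)) = 1/(33*(-9) - 102/(-2 - 42)) = 1/(-297 - 102/(-44)) = 1/(-297 - 102*(-1/44)) = 1/(-297 + 51/22) = 1/(-6483/22) = -22/6483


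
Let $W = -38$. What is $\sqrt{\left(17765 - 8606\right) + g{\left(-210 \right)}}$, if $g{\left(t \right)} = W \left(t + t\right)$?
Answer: $3 \sqrt{2791} \approx 158.49$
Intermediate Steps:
$g{\left(t \right)} = - 76 t$ ($g{\left(t \right)} = - 38 \left(t + t\right) = - 38 \cdot 2 t = - 76 t$)
$\sqrt{\left(17765 - 8606\right) + g{\left(-210 \right)}} = \sqrt{\left(17765 - 8606\right) - -15960} = \sqrt{9159 + 15960} = \sqrt{25119} = 3 \sqrt{2791}$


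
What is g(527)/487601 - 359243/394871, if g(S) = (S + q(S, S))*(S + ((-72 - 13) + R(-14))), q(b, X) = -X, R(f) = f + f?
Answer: -359243/394871 ≈ -0.90977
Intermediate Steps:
R(f) = 2*f
g(S) = 0 (g(S) = (S - S)*(S + ((-72 - 13) + 2*(-14))) = 0*(S + (-85 - 28)) = 0*(S - 113) = 0*(-113 + S) = 0)
g(527)/487601 - 359243/394871 = 0/487601 - 359243/394871 = 0*(1/487601) - 359243*1/394871 = 0 - 359243/394871 = -359243/394871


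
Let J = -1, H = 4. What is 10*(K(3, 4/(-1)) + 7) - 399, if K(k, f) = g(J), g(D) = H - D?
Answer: -279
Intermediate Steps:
g(D) = 4 - D
K(k, f) = 5 (K(k, f) = 4 - 1*(-1) = 4 + 1 = 5)
10*(K(3, 4/(-1)) + 7) - 399 = 10*(5 + 7) - 399 = 10*12 - 399 = 120 - 399 = -279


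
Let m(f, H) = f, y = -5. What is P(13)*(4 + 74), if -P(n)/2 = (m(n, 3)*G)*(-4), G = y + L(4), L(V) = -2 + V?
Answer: -24336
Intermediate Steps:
G = -3 (G = -5 + (-2 + 4) = -5 + 2 = -3)
P(n) = -24*n (P(n) = -2*n*(-3)*(-4) = -2*(-3*n)*(-4) = -24*n)
P(13)*(4 + 74) = (-24*13)*(4 + 74) = -312*78 = -24336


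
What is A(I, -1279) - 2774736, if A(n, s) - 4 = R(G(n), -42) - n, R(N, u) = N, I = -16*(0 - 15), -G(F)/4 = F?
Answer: -2775932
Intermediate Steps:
G(F) = -4*F
I = 240 (I = -16*(-15) = 240)
A(n, s) = 4 - 5*n (A(n, s) = 4 + (-4*n - n) = 4 - 5*n)
A(I, -1279) - 2774736 = (4 - 5*240) - 2774736 = (4 - 1200) - 2774736 = -1196 - 2774736 = -2775932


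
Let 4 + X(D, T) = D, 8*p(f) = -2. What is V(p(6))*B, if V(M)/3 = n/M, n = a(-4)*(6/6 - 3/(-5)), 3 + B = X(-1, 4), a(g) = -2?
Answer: -1536/5 ≈ -307.20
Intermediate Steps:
p(f) = -¼ (p(f) = (⅛)*(-2) = -¼)
X(D, T) = -4 + D
B = -8 (B = -3 + (-4 - 1) = -3 - 5 = -8)
n = -16/5 (n = -2*(6/6 - 3/(-5)) = -2*(6*(⅙) - 3*(-⅕)) = -2*(1 + ⅗) = -2*8/5 = -16/5 ≈ -3.2000)
V(M) = -48/(5*M) (V(M) = 3*(-16/(5*M)) = -48/(5*M))
V(p(6))*B = -48/(5*(-¼))*(-8) = -48/5*(-4)*(-8) = (192/5)*(-8) = -1536/5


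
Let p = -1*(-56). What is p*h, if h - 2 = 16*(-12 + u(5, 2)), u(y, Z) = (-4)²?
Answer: 3696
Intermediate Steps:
u(y, Z) = 16
p = 56
h = 66 (h = 2 + 16*(-12 + 16) = 2 + 16*4 = 2 + 64 = 66)
p*h = 56*66 = 3696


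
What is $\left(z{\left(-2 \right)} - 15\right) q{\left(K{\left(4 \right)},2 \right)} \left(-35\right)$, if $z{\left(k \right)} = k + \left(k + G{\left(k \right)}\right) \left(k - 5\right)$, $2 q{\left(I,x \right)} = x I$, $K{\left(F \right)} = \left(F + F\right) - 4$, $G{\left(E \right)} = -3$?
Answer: $-2520$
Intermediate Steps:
$K{\left(F \right)} = -4 + 2 F$ ($K{\left(F \right)} = 2 F - 4 = -4 + 2 F$)
$q{\left(I,x \right)} = \frac{I x}{2}$ ($q{\left(I,x \right)} = \frac{x I}{2} = \frac{I x}{2}$)
$z{\left(k \right)} = k + \left(-5 + k\right) \left(-3 + k\right)$ ($z{\left(k \right)} = k + \left(k - 3\right) \left(k - 5\right) = k + \left(-3 + k\right) \left(-5 + k\right) = k + \left(-5 + k\right) \left(-3 + k\right)$)
$\left(z{\left(-2 \right)} - 15\right) q{\left(K{\left(4 \right)},2 \right)} \left(-35\right) = \left(\left(15 + \left(-2\right)^{2} - -14\right) - 15\right) \frac{1}{2} \left(-4 + 2 \cdot 4\right) 2 \left(-35\right) = \left(\left(15 + 4 + 14\right) - 15\right) \frac{1}{2} \left(-4 + 8\right) 2 \left(-35\right) = \left(33 - 15\right) \frac{1}{2} \cdot 4 \cdot 2 \left(-35\right) = 18 \cdot 4 \left(-35\right) = 72 \left(-35\right) = -2520$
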